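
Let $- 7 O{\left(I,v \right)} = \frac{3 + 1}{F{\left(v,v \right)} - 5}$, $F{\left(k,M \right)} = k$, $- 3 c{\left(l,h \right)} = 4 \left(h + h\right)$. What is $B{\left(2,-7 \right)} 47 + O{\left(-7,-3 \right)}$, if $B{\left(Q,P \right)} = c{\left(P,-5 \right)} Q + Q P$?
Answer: $\frac{25007}{42} \approx 595.4$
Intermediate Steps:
$c{\left(l,h \right)} = - \frac{8 h}{3}$ ($c{\left(l,h \right)} = - \frac{4 \left(h + h\right)}{3} = - \frac{4 \cdot 2 h}{3} = - \frac{8 h}{3}$)
$B{\left(Q,P \right)} = \frac{40 Q}{3} + P Q$ ($B{\left(Q,P \right)} = \left(- \frac{8}{3}\right) \left(-5\right) Q + Q P = \frac{40 Q}{3} + P Q$)
$O{\left(I,v \right)} = - \frac{4}{7 \left(-5 + v\right)}$ ($O{\left(I,v \right)} = - \frac{\left(3 + 1\right) \frac{1}{v - 5}}{7} = - \frac{4 \frac{1}{-5 + v}}{7} = - \frac{4}{7 \left(-5 + v\right)}$)
$B{\left(2,-7 \right)} 47 + O{\left(-7,-3 \right)} = \frac{1}{3} \cdot 2 \left(40 + 3 \left(-7\right)\right) 47 - \frac{4}{-35 + 7 \left(-3\right)} = \frac{1}{3} \cdot 2 \left(40 - 21\right) 47 - \frac{4}{-35 - 21} = \frac{1}{3} \cdot 2 \cdot 19 \cdot 47 - \frac{4}{-56} = \frac{38}{3} \cdot 47 - - \frac{1}{14} = \frac{1786}{3} + \frac{1}{14} = \frac{25007}{42}$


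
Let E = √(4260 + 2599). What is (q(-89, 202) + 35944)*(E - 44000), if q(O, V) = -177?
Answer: -1573748000 + 679573*√19 ≈ -1.5708e+9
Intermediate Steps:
E = 19*√19 (E = √6859 = 19*√19 ≈ 82.819)
(q(-89, 202) + 35944)*(E - 44000) = (-177 + 35944)*(19*√19 - 44000) = 35767*(-44000 + 19*√19) = -1573748000 + 679573*√19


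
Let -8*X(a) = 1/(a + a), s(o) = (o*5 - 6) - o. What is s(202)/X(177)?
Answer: -2271264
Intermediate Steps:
s(o) = -6 + 4*o (s(o) = (5*o - 6) - o = (-6 + 5*o) - o = -6 + 4*o)
X(a) = -1/(16*a) (X(a) = -1/(8*(a + a)) = -1/(2*a)/8 = -1/(16*a))
s(202)/X(177) = (-6 + 4*202)/((-1/16/177)) = (-6 + 808)/((-1/16*1/177)) = 802/(-1/2832) = 802*(-2832) = -2271264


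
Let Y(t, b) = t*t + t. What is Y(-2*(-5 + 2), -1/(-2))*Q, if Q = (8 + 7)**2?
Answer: 9450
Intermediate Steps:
Y(t, b) = t + t**2 (Y(t, b) = t**2 + t = t + t**2)
Q = 225 (Q = 15**2 = 225)
Y(-2*(-5 + 2), -1/(-2))*Q = ((-2*(-5 + 2))*(1 - 2*(-5 + 2)))*225 = ((-2*(-3))*(1 - 2*(-3)))*225 = (6*(1 + 6))*225 = (6*7)*225 = 42*225 = 9450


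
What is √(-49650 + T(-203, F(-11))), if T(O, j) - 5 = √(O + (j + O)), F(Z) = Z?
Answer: √(-49645 + I*√417) ≈ 0.0458 + 222.81*I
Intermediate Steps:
T(O, j) = 5 + √(j + 2*O) (T(O, j) = 5 + √(O + (j + O)) = 5 + √(O + (O + j)) = 5 + √(j + 2*O))
√(-49650 + T(-203, F(-11))) = √(-49650 + (5 + √(-11 + 2*(-203)))) = √(-49650 + (5 + √(-11 - 406))) = √(-49650 + (5 + √(-417))) = √(-49650 + (5 + I*√417)) = √(-49645 + I*√417)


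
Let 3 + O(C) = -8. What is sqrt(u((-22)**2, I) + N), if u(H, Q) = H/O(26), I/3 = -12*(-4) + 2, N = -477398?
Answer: I*sqrt(477442) ≈ 690.97*I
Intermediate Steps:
O(C) = -11 (O(C) = -3 - 8 = -11)
I = 150 (I = 3*(-12*(-4) + 2) = 3*(48 + 2) = 3*50 = 150)
u(H, Q) = -H/11 (u(H, Q) = H/(-11) = H*(-1/11) = -H/11)
sqrt(u((-22)**2, I) + N) = sqrt(-1/11*(-22)**2 - 477398) = sqrt(-1/11*484 - 477398) = sqrt(-44 - 477398) = sqrt(-477442) = I*sqrt(477442)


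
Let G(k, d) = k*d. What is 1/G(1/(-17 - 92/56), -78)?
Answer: 87/364 ≈ 0.23901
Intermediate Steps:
G(k, d) = d*k
1/G(1/(-17 - 92/56), -78) = 1/(-78/(-17 - 92/56)) = 1/(-78/(-17 - 92*1/56)) = 1/(-78/(-17 - 23/14)) = 1/(-78/(-261/14)) = 1/(-78*(-14/261)) = 1/(364/87) = 87/364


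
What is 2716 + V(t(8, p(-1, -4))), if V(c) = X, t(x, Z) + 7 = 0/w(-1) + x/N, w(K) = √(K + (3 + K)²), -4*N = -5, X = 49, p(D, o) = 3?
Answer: 2765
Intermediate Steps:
N = 5/4 (N = -¼*(-5) = 5/4 ≈ 1.2500)
t(x, Z) = -7 + 4*x/5 (t(x, Z) = -7 + (0/(√(-1 + (3 - 1)²)) + x/(5/4)) = -7 + (0/(√(-1 + 2²)) + x*(⅘)) = -7 + (0/(√(-1 + 4)) + 4*x/5) = -7 + (0/(√3) + 4*x/5) = -7 + (0*(√3/3) + 4*x/5) = -7 + (0 + 4*x/5) = -7 + 4*x/5)
V(c) = 49
2716 + V(t(8, p(-1, -4))) = 2716 + 49 = 2765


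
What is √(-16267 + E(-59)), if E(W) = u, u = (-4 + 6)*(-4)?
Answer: 5*I*√651 ≈ 127.57*I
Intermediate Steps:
u = -8 (u = 2*(-4) = -8)
E(W) = -8
√(-16267 + E(-59)) = √(-16267 - 8) = √(-16275) = 5*I*√651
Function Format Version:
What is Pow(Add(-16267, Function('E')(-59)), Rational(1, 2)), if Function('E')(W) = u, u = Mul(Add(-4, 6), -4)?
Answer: Mul(5, I, Pow(651, Rational(1, 2))) ≈ Mul(127.57, I)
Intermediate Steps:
u = -8 (u = Mul(2, -4) = -8)
Function('E')(W) = -8
Pow(Add(-16267, Function('E')(-59)), Rational(1, 2)) = Pow(Add(-16267, -8), Rational(1, 2)) = Pow(-16275, Rational(1, 2)) = Mul(5, I, Pow(651, Rational(1, 2)))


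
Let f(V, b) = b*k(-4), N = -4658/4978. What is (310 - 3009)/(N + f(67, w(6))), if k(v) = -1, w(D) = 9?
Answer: 6717811/24730 ≈ 271.65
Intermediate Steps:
N = -2329/2489 (N = -4658*1/4978 = -2329/2489 ≈ -0.93572)
f(V, b) = -b (f(V, b) = b*(-1) = -b)
(310 - 3009)/(N + f(67, w(6))) = (310 - 3009)/(-2329/2489 - 1*9) = -2699/(-2329/2489 - 9) = -2699/(-24730/2489) = -2699*(-2489/24730) = 6717811/24730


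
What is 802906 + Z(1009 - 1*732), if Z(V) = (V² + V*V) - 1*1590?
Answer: 954774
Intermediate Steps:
Z(V) = -1590 + 2*V² (Z(V) = (V² + V²) - 1590 = 2*V² - 1590 = -1590 + 2*V²)
802906 + Z(1009 - 1*732) = 802906 + (-1590 + 2*(1009 - 1*732)²) = 802906 + (-1590 + 2*(1009 - 732)²) = 802906 + (-1590 + 2*277²) = 802906 + (-1590 + 2*76729) = 802906 + (-1590 + 153458) = 802906 + 151868 = 954774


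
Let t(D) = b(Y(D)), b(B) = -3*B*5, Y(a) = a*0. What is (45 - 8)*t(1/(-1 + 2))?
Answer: 0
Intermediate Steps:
Y(a) = 0
b(B) = -15*B
t(D) = 0 (t(D) = -15*0 = 0)
(45 - 8)*t(1/(-1 + 2)) = (45 - 8)*0 = 37*0 = 0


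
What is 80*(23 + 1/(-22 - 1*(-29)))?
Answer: 12960/7 ≈ 1851.4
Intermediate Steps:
80*(23 + 1/(-22 - 1*(-29))) = 80*(23 + 1/(-22 + 29)) = 80*(23 + 1/7) = 80*(23 + ⅐) = 80*(162/7) = 12960/7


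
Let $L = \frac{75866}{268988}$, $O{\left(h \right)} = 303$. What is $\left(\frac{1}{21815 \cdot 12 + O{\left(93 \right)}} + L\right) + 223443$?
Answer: $\frac{7876060860988819}{35248591002} \approx 2.2344 \cdot 10^{5}$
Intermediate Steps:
$L = \frac{37933}{134494}$ ($L = 75866 \cdot \frac{1}{268988} = \frac{37933}{134494} \approx 0.28204$)
$\left(\frac{1}{21815 \cdot 12 + O{\left(93 \right)}} + L\right) + 223443 = \left(\frac{1}{21815 \cdot 12 + 303} + \frac{37933}{134494}\right) + 223443 = \left(\frac{1}{261780 + 303} + \frac{37933}{134494}\right) + 223443 = \left(\frac{1}{262083} + \frac{37933}{134494}\right) + 223443 = \frac{9941728933}{35248591002} + 223443 = \frac{7876060860988819}{35248591002}$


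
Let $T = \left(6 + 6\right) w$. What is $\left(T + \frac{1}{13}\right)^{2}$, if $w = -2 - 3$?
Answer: $\frac{606841}{169} \approx 3590.8$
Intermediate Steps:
$w = -5$
$T = -60$ ($T = \left(6 + 6\right) \left(-5\right) = 12 \left(-5\right) = -60$)
$\left(T + \frac{1}{13}\right)^{2} = \left(-60 + \frac{1}{13}\right)^{2} = \left(- \frac{779}{13}\right)^{2} = \frac{606841}{169}$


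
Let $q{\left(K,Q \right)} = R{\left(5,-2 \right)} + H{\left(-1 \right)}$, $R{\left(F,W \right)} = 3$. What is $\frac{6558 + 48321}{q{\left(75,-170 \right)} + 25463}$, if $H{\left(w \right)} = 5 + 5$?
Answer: $\frac{1663}{772} \approx 2.1541$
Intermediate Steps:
$H{\left(w \right)} = 10$
$q{\left(K,Q \right)} = 13$ ($q{\left(K,Q \right)} = 3 + 10 = 13$)
$\frac{6558 + 48321}{q{\left(75,-170 \right)} + 25463} = \frac{6558 + 48321}{13 + 25463} = \frac{54879}{25476} = 54879 \cdot \frac{1}{25476} = \frac{1663}{772}$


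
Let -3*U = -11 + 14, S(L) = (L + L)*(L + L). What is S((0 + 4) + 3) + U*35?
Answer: 161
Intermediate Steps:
S(L) = 4*L² (S(L) = (2*L)*(2*L) = 4*L²)
U = -1 (U = -(-11 + 14)/3 = -⅓*3 = -1)
S((0 + 4) + 3) + U*35 = 4*((0 + 4) + 3)² - 1*35 = 4*(4 + 3)² - 35 = 4*7² - 35 = 4*49 - 35 = 196 - 35 = 161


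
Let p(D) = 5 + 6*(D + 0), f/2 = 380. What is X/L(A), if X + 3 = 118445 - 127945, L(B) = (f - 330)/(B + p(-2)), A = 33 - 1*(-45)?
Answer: -15691/10 ≈ -1569.1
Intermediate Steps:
f = 760 (f = 2*380 = 760)
A = 78 (A = 33 + 45 = 78)
p(D) = 5 + 6*D
L(B) = 430/(-7 + B) (L(B) = (760 - 330)/(B + (5 + 6*(-2))) = 430/(B + (5 - 12)) = 430/(B - 7) = 430/(-7 + B))
X = -9503 (X = -3 + (118445 - 127945) = -3 - 9500 = -9503)
X/L(A) = -9503/(430/(-7 + 78)) = -9503/(430/71) = -9503/(430*(1/71)) = -9503/430/71 = -9503*71/430 = -15691/10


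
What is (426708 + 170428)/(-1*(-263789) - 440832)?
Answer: -597136/177043 ≈ -3.3728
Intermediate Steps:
(426708 + 170428)/(-1*(-263789) - 440832) = 597136/(263789 - 440832) = 597136/(-177043) = 597136*(-1/177043) = -597136/177043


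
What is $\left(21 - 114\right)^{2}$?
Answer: $8649$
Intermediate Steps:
$\left(21 - 114\right)^{2} = \left(-93\right)^{2} = 8649$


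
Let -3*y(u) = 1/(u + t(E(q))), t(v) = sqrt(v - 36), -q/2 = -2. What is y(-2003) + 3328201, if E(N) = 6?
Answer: 40058616637520/12036117 + I*sqrt(30)/12036117 ≈ 3.3282e+6 + 4.5507e-7*I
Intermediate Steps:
q = 4 (q = -2*(-2) = 4)
t(v) = sqrt(-36 + v)
y(u) = -1/(3*(u + I*sqrt(30))) (y(u) = -1/(3*(u + sqrt(-36 + 6))) = -1/(3*(u + sqrt(-30))) = -1/(3*(u + I*sqrt(30))))
y(-2003) + 3328201 = -1/(3*(-2003) + 3*I*sqrt(30)) + 3328201 = -1/(-6009 + 3*I*sqrt(30)) + 3328201 = 3328201 - 1/(-6009 + 3*I*sqrt(30))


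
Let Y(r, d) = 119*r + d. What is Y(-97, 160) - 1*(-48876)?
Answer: 37493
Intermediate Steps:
Y(r, d) = d + 119*r
Y(-97, 160) - 1*(-48876) = (160 + 119*(-97)) - 1*(-48876) = (160 - 11543) + 48876 = -11383 + 48876 = 37493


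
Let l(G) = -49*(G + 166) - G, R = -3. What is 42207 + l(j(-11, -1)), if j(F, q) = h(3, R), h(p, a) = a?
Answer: 34223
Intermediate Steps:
j(F, q) = -3
l(G) = -8134 - 50*G (l(G) = -49*(166 + G) - G = (-8134 - 49*G) - G = -8134 - 50*G)
42207 + l(j(-11, -1)) = 42207 + (-8134 - 50*(-3)) = 42207 + (-8134 + 150) = 42207 - 7984 = 34223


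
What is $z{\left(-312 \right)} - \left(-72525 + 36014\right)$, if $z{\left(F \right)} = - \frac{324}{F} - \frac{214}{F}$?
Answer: $\frac{5695985}{156} \approx 36513.0$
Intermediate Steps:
$z{\left(F \right)} = - \frac{538}{F}$
$z{\left(-312 \right)} - \left(-72525 + 36014\right) = - \frac{538}{-312} - \left(-72525 + 36014\right) = \left(-538\right) \left(- \frac{1}{312}\right) - -36511 = \frac{269}{156} + 36511 = \frac{5695985}{156}$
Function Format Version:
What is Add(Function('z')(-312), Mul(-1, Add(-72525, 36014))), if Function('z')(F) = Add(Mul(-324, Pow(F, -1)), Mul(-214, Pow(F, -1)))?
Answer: Rational(5695985, 156) ≈ 36513.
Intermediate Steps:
Function('z')(F) = Mul(-538, Pow(F, -1))
Add(Function('z')(-312), Mul(-1, Add(-72525, 36014))) = Add(Mul(-538, Pow(-312, -1)), Mul(-1, Add(-72525, 36014))) = Add(Mul(-538, Rational(-1, 312)), Mul(-1, -36511)) = Add(Rational(269, 156), 36511) = Rational(5695985, 156)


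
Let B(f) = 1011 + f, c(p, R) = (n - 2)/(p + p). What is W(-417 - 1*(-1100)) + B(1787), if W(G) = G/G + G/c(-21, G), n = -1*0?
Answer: 17142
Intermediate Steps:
n = 0
c(p, R) = -1/p (c(p, R) = (0 - 2)/(p + p) = -2*1/(2*p) = -1/p)
W(G) = 1 + 21*G (W(G) = G/G + G/((-1/(-21))) = 1 + G/((-1*(-1/21))) = 1 + G/(1/21) = 1 + G*21 = 1 + 21*G)
W(-417 - 1*(-1100)) + B(1787) = (1 + 21*(-417 - 1*(-1100))) + (1011 + 1787) = (1 + 21*(-417 + 1100)) + 2798 = (1 + 21*683) + 2798 = (1 + 14343) + 2798 = 14344 + 2798 = 17142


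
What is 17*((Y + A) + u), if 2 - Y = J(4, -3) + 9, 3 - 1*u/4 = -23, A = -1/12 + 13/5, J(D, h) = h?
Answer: 104567/60 ≈ 1742.8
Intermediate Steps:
A = 151/60 (A = -1*1/12 + 13*(1/5) = -1/12 + 13/5 = 151/60 ≈ 2.5167)
u = 104 (u = 12 - 4*(-23) = 12 + 92 = 104)
Y = -4 (Y = 2 - (-3 + 9) = 2 - 1*6 = 2 - 6 = -4)
17*((Y + A) + u) = 17*((-4 + 151/60) + 104) = 17*(-89/60 + 104) = 17*(6151/60) = 104567/60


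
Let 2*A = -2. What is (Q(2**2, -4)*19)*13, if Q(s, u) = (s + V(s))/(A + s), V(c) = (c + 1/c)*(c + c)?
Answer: 9386/3 ≈ 3128.7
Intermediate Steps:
A = -1 (A = (1/2)*(-2) = -1)
V(c) = 2*c*(c + 1/c) (V(c) = (c + 1/c)*(2*c) = 2*c*(c + 1/c))
Q(s, u) = (2 + s + 2*s**2)/(-1 + s) (Q(s, u) = (s + (2 + 2*s**2))/(-1 + s) = (2 + s + 2*s**2)/(-1 + s))
(Q(2**2, -4)*19)*13 = (((2 + 2**2 + 2*(2**2)**2)/(-1 + 2**2))*19)*13 = (((2 + 4 + 2*4**2)/(-1 + 4))*19)*13 = (((2 + 4 + 2*16)/3)*19)*13 = (((2 + 4 + 32)/3)*19)*13 = (((1/3)*38)*19)*13 = ((38/3)*19)*13 = (722/3)*13 = 9386/3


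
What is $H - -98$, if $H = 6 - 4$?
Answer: $100$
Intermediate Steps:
$H = 2$ ($H = 6 - 4 = 2$)
$H - -98 = 2 - -98 = 2 + 98 = 100$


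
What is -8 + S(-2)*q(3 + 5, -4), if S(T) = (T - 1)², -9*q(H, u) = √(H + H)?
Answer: -12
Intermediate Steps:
q(H, u) = -√2*√H/9 (q(H, u) = -√(H + H)/9 = -√2*√H/9)
S(T) = (-1 + T)²
-8 + S(-2)*q(3 + 5, -4) = -8 + (-1 - 2)²*(-√2*√(3 + 5)/9) = -8 + (-3)²*(-√2*√8/9) = -8 + 9*(-√2*2*√2/9) = -8 + 9*(-4/9) = -8 - 4 = -12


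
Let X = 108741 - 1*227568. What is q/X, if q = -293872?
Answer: 293872/118827 ≈ 2.4731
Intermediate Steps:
X = -118827 (X = 108741 - 227568 = -118827)
q/X = -293872/(-118827) = -293872*(-1/118827) = 293872/118827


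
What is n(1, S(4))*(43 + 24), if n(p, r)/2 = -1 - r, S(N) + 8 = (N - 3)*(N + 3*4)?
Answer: -1206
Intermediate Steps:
S(N) = -8 + (-3 + N)*(12 + N) (S(N) = -8 + (N - 3)*(N + 3*4) = -8 + (-3 + N)*(N + 12) = -8 + (-3 + N)*(12 + N))
n(p, r) = -2 - 2*r (n(p, r) = 2*(-1 - r) = -2 - 2*r)
n(1, S(4))*(43 + 24) = (-2 - 2*(-44 + 4² + 9*4))*(43 + 24) = (-2 - 2*(-44 + 16 + 36))*67 = (-2 - 2*8)*67 = (-2 - 16)*67 = -18*67 = -1206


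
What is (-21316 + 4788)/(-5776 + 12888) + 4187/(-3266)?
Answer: -10469799/2903474 ≈ -3.6060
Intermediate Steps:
(-21316 + 4788)/(-5776 + 12888) + 4187/(-3266) = -16528/7112 + 4187*(-1/3266) = -16528*1/7112 - 4187/3266 = -2066/889 - 4187/3266 = -10469799/2903474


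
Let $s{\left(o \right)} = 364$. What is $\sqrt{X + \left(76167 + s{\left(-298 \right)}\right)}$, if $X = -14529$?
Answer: $\sqrt{62002} \approx 249.0$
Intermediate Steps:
$\sqrt{X + \left(76167 + s{\left(-298 \right)}\right)} = \sqrt{-14529 + \left(76167 + 364\right)} = \sqrt{-14529 + 76531} = \sqrt{62002}$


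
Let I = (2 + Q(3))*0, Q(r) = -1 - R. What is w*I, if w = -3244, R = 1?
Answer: 0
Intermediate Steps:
Q(r) = -2 (Q(r) = -1 - 1*1 = -1 - 1 = -2)
I = 0 (I = (2 - 2)*0 = 0*0 = 0)
w*I = -3244*0 = 0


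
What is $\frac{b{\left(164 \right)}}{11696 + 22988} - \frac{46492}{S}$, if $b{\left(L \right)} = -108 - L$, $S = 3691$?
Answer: $- \frac{403383120}{32004661} \approx -12.604$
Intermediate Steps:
$\frac{b{\left(164 \right)}}{11696 + 22988} - \frac{46492}{S} = \frac{-108 - 164}{11696 + 22988} - \frac{46492}{3691} = \frac{-108 - 164}{34684} - \frac{46492}{3691} = \left(-272\right) \frac{1}{34684} - \frac{46492}{3691} = - \frac{68}{8671} - \frac{46492}{3691} = - \frac{403383120}{32004661}$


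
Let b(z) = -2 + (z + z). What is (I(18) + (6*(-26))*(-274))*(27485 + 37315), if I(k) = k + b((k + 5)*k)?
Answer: 2824502400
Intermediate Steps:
b(z) = -2 + 2*z
I(k) = -2 + k + 2*k*(5 + k) (I(k) = k + (-2 + 2*((k + 5)*k)) = k + (-2 + 2*((5 + k)*k)) = k + (-2 + 2*(k*(5 + k))) = k + (-2 + 2*k*(5 + k)) = -2 + k + 2*k*(5 + k))
(I(18) + (6*(-26))*(-274))*(27485 + 37315) = ((-2 + 18 + 2*18*(5 + 18)) + (6*(-26))*(-274))*(27485 + 37315) = ((-2 + 18 + 2*18*23) - 156*(-274))*64800 = ((-2 + 18 + 828) + 42744)*64800 = (844 + 42744)*64800 = 43588*64800 = 2824502400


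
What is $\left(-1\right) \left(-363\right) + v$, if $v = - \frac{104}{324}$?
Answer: $\frac{29377}{81} \approx 362.68$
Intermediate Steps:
$v = - \frac{26}{81}$ ($v = \left(-104\right) \frac{1}{324} = - \frac{26}{81} \approx -0.32099$)
$\left(-1\right) \left(-363\right) + v = \left(-1\right) \left(-363\right) - \frac{26}{81} = 363 - \frac{26}{81} = \frac{29377}{81}$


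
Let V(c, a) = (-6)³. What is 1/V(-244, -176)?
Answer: -1/216 ≈ -0.0046296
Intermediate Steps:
V(c, a) = -216
1/V(-244, -176) = 1/(-216) = -1/216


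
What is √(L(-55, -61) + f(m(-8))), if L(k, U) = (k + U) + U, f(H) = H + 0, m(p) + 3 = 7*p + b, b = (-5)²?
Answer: I*√211 ≈ 14.526*I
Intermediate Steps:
b = 25
m(p) = 22 + 7*p (m(p) = -3 + (7*p + 25) = -3 + (25 + 7*p) = 22 + 7*p)
f(H) = H
L(k, U) = k + 2*U (L(k, U) = (U + k) + U = k + 2*U)
√(L(-55, -61) + f(m(-8))) = √((-55 + 2*(-61)) + (22 + 7*(-8))) = √((-55 - 122) + (22 - 56)) = √(-177 - 34) = √(-211) = I*√211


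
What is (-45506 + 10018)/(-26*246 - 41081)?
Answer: 35488/47477 ≈ 0.74748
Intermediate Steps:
(-45506 + 10018)/(-26*246 - 41081) = -35488/(-6396 - 41081) = -35488/(-47477) = -35488*(-1/47477) = 35488/47477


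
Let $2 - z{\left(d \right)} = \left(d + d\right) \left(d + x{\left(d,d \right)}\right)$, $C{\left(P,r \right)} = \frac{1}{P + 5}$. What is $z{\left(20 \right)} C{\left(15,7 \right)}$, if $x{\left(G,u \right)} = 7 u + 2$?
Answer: $- \frac{3239}{10} \approx -323.9$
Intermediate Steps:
$x{\left(G,u \right)} = 2 + 7 u$
$C{\left(P,r \right)} = \frac{1}{5 + P}$
$z{\left(d \right)} = 2 - 2 d \left(2 + 8 d\right)$ ($z{\left(d \right)} = 2 - \left(d + d\right) \left(d + \left(2 + 7 d\right)\right) = 2 - 2 d \left(2 + 8 d\right)$)
$z{\left(20 \right)} C{\left(15,7 \right)} = \frac{2 - 16 \cdot 20^{2} - 80}{5 + 15} = \frac{2 - 6400 - 80}{20} = \left(2 - 6400 - 80\right) \frac{1}{20} = \left(-6478\right) \frac{1}{20} = - \frac{3239}{10}$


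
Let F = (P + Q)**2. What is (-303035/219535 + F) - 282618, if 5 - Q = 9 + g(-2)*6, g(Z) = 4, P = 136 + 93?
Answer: -10635082426/43907 ≈ -2.4222e+5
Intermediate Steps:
P = 229
Q = -28 (Q = 5 - (9 + 4*6) = 5 - (9 + 24) = 5 - 1*33 = 5 - 33 = -28)
F = 40401 (F = (229 - 28)**2 = 201**2 = 40401)
(-303035/219535 + F) - 282618 = (-303035/219535 + 40401) - 282618 = (-303035*1/219535 + 40401) - 282618 = (-60607/43907 + 40401) - 282618 = 1773826100/43907 - 282618 = -10635082426/43907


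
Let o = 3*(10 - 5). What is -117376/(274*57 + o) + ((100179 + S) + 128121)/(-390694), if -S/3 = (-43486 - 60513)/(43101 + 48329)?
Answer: -4519125804776021/558428775781860 ≈ -8.0926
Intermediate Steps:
o = 15 (o = 3*5 = 15)
S = 311997/91430 (S = -3*(-43486 - 60513)/(43101 + 48329) = -(-311997)/91430 = -3*(-103999/91430) = 311997/91430 ≈ 3.4124)
-117376/(274*57 + o) + ((100179 + S) + 128121)/(-390694) = -117376/(274*57 + 15) + ((100179 + 311997/91430) + 128121)/(-390694) = -117376/(15618 + 15) + (9159677967/91430 + 128121)*(-1/390694) = -117376/15633 + (20873780997/91430)*(-1/390694) = -117376*1/15633 - 20873780997/35721152420 = -117376/15633 - 20873780997/35721152420 = -4519125804776021/558428775781860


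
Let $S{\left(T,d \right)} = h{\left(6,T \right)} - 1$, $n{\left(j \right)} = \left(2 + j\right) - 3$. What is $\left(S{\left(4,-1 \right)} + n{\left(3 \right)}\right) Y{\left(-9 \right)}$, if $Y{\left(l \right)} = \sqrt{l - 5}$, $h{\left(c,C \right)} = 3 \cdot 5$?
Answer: $16 i \sqrt{14} \approx 59.867 i$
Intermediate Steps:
$h{\left(c,C \right)} = 15$
$Y{\left(l \right)} = \sqrt{-5 + l}$
$n{\left(j \right)} = -1 + j$
$S{\left(T,d \right)} = 14$ ($S{\left(T,d \right)} = 15 - 1 = 14$)
$\left(S{\left(4,-1 \right)} + n{\left(3 \right)}\right) Y{\left(-9 \right)} = \left(14 + \left(-1 + 3\right)\right) \sqrt{-5 - 9} = \left(14 + 2\right) \sqrt{-14} = 16 i \sqrt{14}$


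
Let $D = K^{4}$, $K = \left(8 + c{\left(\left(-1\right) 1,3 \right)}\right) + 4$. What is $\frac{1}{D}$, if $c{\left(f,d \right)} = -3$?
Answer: $\frac{1}{6561} \approx 0.00015242$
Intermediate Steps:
$K = 9$ ($K = \left(8 - 3\right) + 4 = 5 + 4 = 9$)
$D = 6561$ ($D = 9^{4} = 6561$)
$\frac{1}{D} = \frac{1}{6561}$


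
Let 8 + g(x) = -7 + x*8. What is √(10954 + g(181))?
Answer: √12387 ≈ 111.30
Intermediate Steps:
g(x) = -15 + 8*x (g(x) = -8 + (-7 + x*8) = -8 + (-7 + 8*x) = -15 + 8*x)
√(10954 + g(181)) = √(10954 + (-15 + 8*181)) = √(10954 + (-15 + 1448)) = √(10954 + 1433) = √12387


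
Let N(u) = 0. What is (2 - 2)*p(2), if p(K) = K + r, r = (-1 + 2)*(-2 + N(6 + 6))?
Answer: 0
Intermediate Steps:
r = -2 (r = (-1 + 2)*(-2 + 0) = 1*(-2) = -2)
p(K) = -2 + K (p(K) = K - 2 = -2 + K)
(2 - 2)*p(2) = (2 - 2)*(-2 + 2) = 0*0 = 0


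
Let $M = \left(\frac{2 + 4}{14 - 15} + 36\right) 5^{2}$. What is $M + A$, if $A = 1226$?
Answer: $1976$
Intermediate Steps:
$M = 750$ ($M = \left(\frac{6}{-1} + 36\right) 25 = \left(6 \left(-1\right) + 36\right) 25 = \left(-6 + 36\right) 25 = 30 \cdot 25 = 750$)
$M + A = 750 + 1226 = 1976$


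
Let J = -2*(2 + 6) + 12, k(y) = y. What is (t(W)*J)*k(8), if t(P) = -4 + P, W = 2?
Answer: 64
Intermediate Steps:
J = -4 (J = -2*8 + 12 = -16 + 12 = -4)
(t(W)*J)*k(8) = ((-4 + 2)*(-4))*8 = -2*(-4)*8 = 8*8 = 64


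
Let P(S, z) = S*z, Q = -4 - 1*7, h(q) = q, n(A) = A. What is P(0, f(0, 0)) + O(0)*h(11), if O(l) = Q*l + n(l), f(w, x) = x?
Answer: 0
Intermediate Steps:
Q = -11 (Q = -4 - 7 = -11)
O(l) = -10*l (O(l) = -11*l + l = -10*l)
P(0, f(0, 0)) + O(0)*h(11) = 0*0 - 10*0*11 = 0 + 0*11 = 0 + 0 = 0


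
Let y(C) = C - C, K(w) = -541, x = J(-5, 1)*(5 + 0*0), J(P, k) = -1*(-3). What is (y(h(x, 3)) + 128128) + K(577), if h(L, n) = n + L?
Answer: 127587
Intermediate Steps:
J(P, k) = 3
x = 15 (x = 3*(5 + 0*0) = 3*(5 + 0) = 3*5 = 15)
h(L, n) = L + n
y(C) = 0
(y(h(x, 3)) + 128128) + K(577) = (0 + 128128) - 541 = 128128 - 541 = 127587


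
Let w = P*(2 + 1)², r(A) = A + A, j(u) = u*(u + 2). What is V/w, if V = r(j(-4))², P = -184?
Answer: -32/207 ≈ -0.15459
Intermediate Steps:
j(u) = u*(2 + u)
r(A) = 2*A
w = -1656 (w = -184*(2 + 1)² = -184*3² = -184*9 = -1656)
V = 256 (V = (2*(-4*(2 - 4)))² = (2*(-4*(-2)))² = (2*8)² = 16² = 256)
V/w = 256/(-1656) = 256*(-1/1656) = -32/207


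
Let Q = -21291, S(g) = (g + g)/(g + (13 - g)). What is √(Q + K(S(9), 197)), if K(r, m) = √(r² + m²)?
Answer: √(-3598179 + 13*√6559045)/13 ≈ 145.24*I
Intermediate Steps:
S(g) = 2*g/13 (S(g) = (2*g)/13 = (2*g)*(1/13) = 2*g/13)
K(r, m) = √(m² + r²)
√(Q + K(S(9), 197)) = √(-21291 + √(197² + ((2/13)*9)²)) = √(-21291 + √(38809 + (18/13)²)) = √(-21291 + √(38809 + 324/169)) = √(-21291 + √(6559045/169)) = √(-21291 + √6559045/13)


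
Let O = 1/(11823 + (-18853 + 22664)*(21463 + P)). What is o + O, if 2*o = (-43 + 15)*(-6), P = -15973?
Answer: 1758473893/20934213 ≈ 84.000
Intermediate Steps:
o = 84 (o = ((-43 + 15)*(-6))/2 = (-28*(-6))/2 = (½)*168 = 84)
O = 1/20934213 (O = 1/(11823 + (-18853 + 22664)*(21463 - 15973)) = 1/(11823 + 3811*5490) = 1/(11823 + 20922390) = 1/20934213 ≈ 4.7769e-8)
o + O = 84 + 1/20934213 = 1758473893/20934213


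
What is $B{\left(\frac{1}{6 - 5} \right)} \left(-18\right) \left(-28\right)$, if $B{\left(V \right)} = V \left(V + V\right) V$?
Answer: $1008$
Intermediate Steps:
$B{\left(V \right)} = 2 V^{3}$ ($B{\left(V \right)} = V 2 V V = 2 V^{2} V = 2 V^{3}$)
$B{\left(\frac{1}{6 - 5} \right)} \left(-18\right) \left(-28\right) = 2 \left(\frac{1}{6 - 5}\right)^{3} \left(-18\right) \left(-28\right) = 2 \left(1^{-1}\right)^{3} \left(-18\right) \left(-28\right) = 2 \cdot 1^{3} \left(-18\right) \left(-28\right) = 2 \cdot 1 \left(-18\right) \left(-28\right) = 2 \left(-18\right) \left(-28\right) = \left(-36\right) \left(-28\right) = 1008$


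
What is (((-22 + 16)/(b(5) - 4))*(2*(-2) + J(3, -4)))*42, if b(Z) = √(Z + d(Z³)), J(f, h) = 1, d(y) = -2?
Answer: -3024/13 - 756*√3/13 ≈ -333.34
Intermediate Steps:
b(Z) = √(-2 + Z) (b(Z) = √(Z - 2) = √(-2 + Z))
(((-22 + 16)/(b(5) - 4))*(2*(-2) + J(3, -4)))*42 = (((-22 + 16)/(√(-2 + 5) - 4))*(2*(-2) + 1))*42 = ((-6/(√3 - 4))*(-4 + 1))*42 = (-6/(-4 + √3)*(-3))*42 = (18/(-4 + √3))*42 = 756/(-4 + √3)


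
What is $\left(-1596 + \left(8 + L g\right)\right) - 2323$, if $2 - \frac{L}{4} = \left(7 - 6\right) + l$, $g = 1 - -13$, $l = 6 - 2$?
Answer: $-4079$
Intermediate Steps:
$l = 4$ ($l = 6 - 2 = 4$)
$g = 14$ ($g = 1 + 13 = 14$)
$L = -12$ ($L = 8 - 4 \left(\left(7 - 6\right) + 4\right) = 8 - 4 \left(1 + 4\right) = 8 - 20 = -12$)
$\left(-1596 + \left(8 + L g\right)\right) - 2323 = \left(-1596 + \left(8 - 168\right)\right) - 2323 = \left(-1596 - 160\right) - 2323 = -1756 - 2323 = -4079$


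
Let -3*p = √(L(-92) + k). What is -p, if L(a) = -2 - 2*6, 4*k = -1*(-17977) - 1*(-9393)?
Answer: √27314/6 ≈ 27.545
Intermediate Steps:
k = 13685/2 (k = (-1*(-17977) - 1*(-9393))/4 = (17977 + 9393)/4 = (¼)*27370 = 13685/2 ≈ 6842.5)
L(a) = -14 (L(a) = -2 - 12 = -14)
p = -√27314/6 (p = -√(-14 + 13685/2)/3 = -√27314/6 ≈ -27.545)
-p = -(-1)*√27314/6 = √27314/6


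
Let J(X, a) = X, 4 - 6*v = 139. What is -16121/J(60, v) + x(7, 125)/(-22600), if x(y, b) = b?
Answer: -3643421/13560 ≈ -268.69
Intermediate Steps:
v = -45/2 (v = 2/3 - 1/6*139 = 2/3 - 139/6 = -45/2 ≈ -22.500)
-16121/J(60, v) + x(7, 125)/(-22600) = -16121/60 + 125/(-22600) = -16121*1/60 + 125*(-1/22600) = -16121/60 - 5/904 = -3643421/13560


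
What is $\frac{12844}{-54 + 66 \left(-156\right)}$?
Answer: $- \frac{6422}{5175} \approx -1.241$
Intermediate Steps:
$\frac{12844}{-54 + 66 \left(-156\right)} = \frac{12844}{-54 - 10296} = \frac{12844}{-10350} = 12844 \left(- \frac{1}{10350}\right) = - \frac{6422}{5175}$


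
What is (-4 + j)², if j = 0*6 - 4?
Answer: 64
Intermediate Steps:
j = -4 (j = 0 - 4 = -4)
(-4 + j)² = (-4 - 4)² = (-8)² = 64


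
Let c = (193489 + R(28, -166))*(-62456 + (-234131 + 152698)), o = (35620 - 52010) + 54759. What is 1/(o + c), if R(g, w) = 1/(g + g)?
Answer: -56/1559090563601 ≈ -3.5918e-11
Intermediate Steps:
R(g, w) = 1/(2*g)
o = 38369 (o = -16390 + 54759 = 38369)
c = -1559092712265/56 (c = (193489 + (1/2)/28)*(-62456 + (-234131 + 152698)) = (193489 + (1/2)*(1/28))*(-62456 - 81433) = (193489 + 1/56)*(-143889) = (10835385/56)*(-143889) = -1559092712265/56 ≈ -2.7841e+10)
1/(o + c) = 1/(38369 - 1559092712265/56) = 1/(-1559090563601/56) = -56/1559090563601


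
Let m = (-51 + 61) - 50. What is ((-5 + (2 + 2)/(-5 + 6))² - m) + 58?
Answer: 99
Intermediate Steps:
m = -40 (m = 10 - 50 = -40)
((-5 + (2 + 2)/(-5 + 6))² - m) + 58 = ((-5 + (2 + 2)/(-5 + 6))² - 1*(-40)) + 58 = ((-5 + 4/1)² + 40) + 58 = ((-5 + 4*1)² + 40) + 58 = ((-5 + 4)² + 40) + 58 = ((-1)² + 40) + 58 = (1 + 40) + 58 = 41 + 58 = 99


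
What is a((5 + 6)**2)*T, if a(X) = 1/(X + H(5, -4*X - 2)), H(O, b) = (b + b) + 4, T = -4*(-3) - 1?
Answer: -1/77 ≈ -0.012987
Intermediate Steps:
T = 11 (T = 12 - 1 = 11)
H(O, b) = 4 + 2*b (H(O, b) = 2*b + 4 = 4 + 2*b)
a(X) = -1/(7*X) (a(X) = 1/(X + (4 + 2*(-4*X - 2))) = 1/(X + (4 + 2*(-2 - 4*X))) = 1/(X + (4 + (-4 - 8*X))) = 1/(X - 8*X) = 1/(-7*X) = -1/(7*X))
a((5 + 6)**2)*T = -1/(7*(5 + 6)**2)*11 = -1/(7*(11**2))*11 = -1/7/121*11 = -1/7*1/121*11 = -1/847*11 = -1/77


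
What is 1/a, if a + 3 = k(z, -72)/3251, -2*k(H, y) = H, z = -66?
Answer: -3251/9720 ≈ -0.33447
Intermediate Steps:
k(H, y) = -H/2
a = -9720/3251 (a = -3 - ½*(-66)/3251 = -3 + 33*(1/3251) = -3 + 33/3251 = -9720/3251 ≈ -2.9898)
1/a = 1/(-9720/3251) = -3251/9720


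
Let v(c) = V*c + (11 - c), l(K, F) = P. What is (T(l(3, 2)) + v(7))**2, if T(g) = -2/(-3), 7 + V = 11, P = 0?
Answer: 9604/9 ≈ 1067.1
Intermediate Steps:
V = 4 (V = -7 + 11 = 4)
l(K, F) = 0
T(g) = 2/3 (T(g) = -2*(-1/3) = 2/3)
v(c) = 11 + 3*c (v(c) = 4*c + (11 - c) = 11 + 3*c)
(T(l(3, 2)) + v(7))**2 = (2/3 + (11 + 3*7))**2 = (2/3 + (11 + 21))**2 = (2/3 + 32)**2 = (98/3)**2 = 9604/9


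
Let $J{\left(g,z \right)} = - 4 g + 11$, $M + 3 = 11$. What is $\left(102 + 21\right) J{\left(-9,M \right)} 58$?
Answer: $335298$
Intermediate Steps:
$M = 8$ ($M = -3 + 11 = 8$)
$J{\left(g,z \right)} = 11 - 4 g$
$\left(102 + 21\right) J{\left(-9,M \right)} 58 = \left(102 + 21\right) \left(11 - -36\right) 58 = 123 \left(11 + 36\right) 58 = 123 \cdot 47 \cdot 58 = 5781 \cdot 58 = 335298$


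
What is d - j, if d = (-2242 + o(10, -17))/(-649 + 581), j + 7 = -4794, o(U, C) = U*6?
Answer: 164325/34 ≈ 4833.1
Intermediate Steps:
o(U, C) = 6*U
j = -4801 (j = -7 - 4794 = -4801)
d = 1091/34 (d = (-2242 + 6*10)/(-649 + 581) = (-2242 + 60)/(-68) = -2182*(-1/68) = 1091/34 ≈ 32.088)
d - j = 1091/34 - 1*(-4801) = 1091/34 + 4801 = 164325/34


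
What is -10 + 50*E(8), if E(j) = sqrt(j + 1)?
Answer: 140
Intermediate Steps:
E(j) = sqrt(1 + j)
-10 + 50*E(8) = -10 + 50*sqrt(1 + 8) = -10 + 50*sqrt(9) = -10 + 50*3 = -10 + 150 = 140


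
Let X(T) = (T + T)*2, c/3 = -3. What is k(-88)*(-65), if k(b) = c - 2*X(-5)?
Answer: -2015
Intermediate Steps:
c = -9 (c = 3*(-3) = -9)
X(T) = 4*T (X(T) = (2*T)*2 = 4*T)
k(b) = 31 (k(b) = -9 - 8*(-5) = -9 - 2*(-20) = -9 + 40 = 31)
k(-88)*(-65) = 31*(-65) = -2015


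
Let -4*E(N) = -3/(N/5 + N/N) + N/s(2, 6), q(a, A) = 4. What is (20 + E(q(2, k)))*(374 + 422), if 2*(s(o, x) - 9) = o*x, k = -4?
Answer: 80993/5 ≈ 16199.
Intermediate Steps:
s(o, x) = 9 + o*x/2 (s(o, x) = 9 + (o*x)/2 = 9 + o*x/2)
E(N) = -N/60 + 3/(4*(1 + N/5)) (E(N) = -(-3/(N/5 + N/N) + N/(9 + (1/2)*2*6))/4 = -(-3/(N*(1/5) + 1) + N/(9 + 6))/4 = -(-3/(N/5 + 1) + N/15)/4 = -(-3/(1 + N/5) + N*(1/15))/4 = -(-3/(1 + N/5) + N/15)/4 = -N/60 + 3/(4*(1 + N/5)))
(20 + E(q(2, k)))*(374 + 422) = (20 + (225 - 1*4**2 - 5*4)/(60*(5 + 4)))*(374 + 422) = (20 + (1/60)*(225 - 1*16 - 20)/9)*796 = (20 + (1/60)*(1/9)*(225 - 16 - 20))*796 = (20 + (1/60)*(1/9)*189)*796 = (20 + 7/20)*796 = (407/20)*796 = 80993/5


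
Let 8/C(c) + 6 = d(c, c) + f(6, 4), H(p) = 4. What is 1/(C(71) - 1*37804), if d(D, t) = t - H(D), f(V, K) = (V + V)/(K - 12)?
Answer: -119/4498660 ≈ -2.6452e-5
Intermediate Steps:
f(V, K) = 2*V/(-12 + K) (f(V, K) = (2*V)/(-12 + K) = 2*V/(-12 + K))
d(D, t) = -4 + t (d(D, t) = t - 1*4 = t - 4 = -4 + t)
C(c) = 8/(-23/2 + c) (C(c) = 8/(-6 + ((-4 + c) + 2*6/(-12 + 4))) = 8/(-6 + ((-4 + c) + 2*6/(-8))) = 8/(-6 + ((-4 + c) + 2*6*(-1/8))) = 8/(-6 + ((-4 + c) - 3/2)) = 8/(-6 + (-11/2 + c)) = 8/(-23/2 + c))
1/(C(71) - 1*37804) = 1/(16/(-23 + 2*71) - 1*37804) = 1/(16/(-23 + 142) - 37804) = 1/(16/119 - 37804) = 1/(-4498660/119) = -119/4498660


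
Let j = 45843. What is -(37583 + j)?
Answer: -83426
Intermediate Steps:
-(37583 + j) = -(37583 + 45843) = -1*83426 = -83426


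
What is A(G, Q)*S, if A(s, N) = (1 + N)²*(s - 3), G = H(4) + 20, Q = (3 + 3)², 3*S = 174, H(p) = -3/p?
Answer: 2580565/2 ≈ 1.2903e+6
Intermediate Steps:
S = 58 (S = (⅓)*174 = 58)
Q = 36 (Q = 6² = 36)
G = 77/4 (G = -3/4 + 20 = -3*¼ + 20 = -¾ + 20 = 77/4 ≈ 19.250)
A(s, N) = (1 + N)²*(-3 + s)
A(G, Q)*S = ((1 + 36)²*(-3 + 77/4))*58 = (37²*(65/4))*58 = (1369*(65/4))*58 = (88985/4)*58 = 2580565/2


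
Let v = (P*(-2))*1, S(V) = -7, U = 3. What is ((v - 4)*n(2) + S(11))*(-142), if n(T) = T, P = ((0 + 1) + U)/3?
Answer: 8662/3 ≈ 2887.3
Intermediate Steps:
P = 4/3 (P = ((0 + 1) + 3)/3 = (1 + 3)*(⅓) = 4*(⅓) = 4/3 ≈ 1.3333)
v = -8/3 (v = ((4/3)*(-2))*1 = -8/3*1 = -8/3 ≈ -2.6667)
((v - 4)*n(2) + S(11))*(-142) = ((-8/3 - 4)*2 - 7)*(-142) = (-20/3*2 - 7)*(-142) = (-40/3 - 7)*(-142) = -61/3*(-142) = 8662/3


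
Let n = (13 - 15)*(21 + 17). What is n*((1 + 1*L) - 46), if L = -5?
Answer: 3800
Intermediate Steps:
n = -76 (n = -2*38 = -76)
n*((1 + 1*L) - 46) = -76*((1 + 1*(-5)) - 46) = -76*((1 - 5) - 46) = -76*(-4 - 46) = -76*(-50) = 3800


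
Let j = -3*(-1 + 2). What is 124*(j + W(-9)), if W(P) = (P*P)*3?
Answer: 29760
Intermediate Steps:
W(P) = 3*P² (W(P) = P²*3 = 3*P²)
j = -3 (j = -3*1 = -3)
124*(j + W(-9)) = 124*(-3 + 3*(-9)²) = 124*(-3 + 3*81) = 124*(-3 + 243) = 124*240 = 29760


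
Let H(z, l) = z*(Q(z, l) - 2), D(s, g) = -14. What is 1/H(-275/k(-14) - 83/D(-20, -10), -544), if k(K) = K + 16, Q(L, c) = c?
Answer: 1/71838 ≈ 1.3920e-5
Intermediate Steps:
k(K) = 16 + K
H(z, l) = z*(-2 + l) (H(z, l) = z*(l - 2) = z*(-2 + l))
1/H(-275/k(-14) - 83/D(-20, -10), -544) = 1/((-275/(16 - 14) - 83/(-14))*(-2 - 544)) = 1/((-275/2 - 83*(-1/14))*(-546)) = 1/((-275*1/2 + 83/14)*(-546)) = 1/((-275/2 + 83/14)*(-546)) = 1/(-921/7*(-546)) = 1/71838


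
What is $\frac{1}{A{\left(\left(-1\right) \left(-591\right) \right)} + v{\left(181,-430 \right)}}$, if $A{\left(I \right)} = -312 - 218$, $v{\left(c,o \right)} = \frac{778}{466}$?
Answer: $- \frac{233}{123101} \approx -0.0018928$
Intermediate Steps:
$v{\left(c,o \right)} = \frac{389}{233}$ ($v{\left(c,o \right)} = 778 \cdot \frac{1}{466} = \frac{389}{233}$)
$A{\left(I \right)} = -530$ ($A{\left(I \right)} = -312 - 218 = -530$)
$\frac{1}{A{\left(\left(-1\right) \left(-591\right) \right)} + v{\left(181,-430 \right)}} = \frac{1}{-530 + \frac{389}{233}} = \frac{1}{- \frac{123101}{233}} = - \frac{233}{123101}$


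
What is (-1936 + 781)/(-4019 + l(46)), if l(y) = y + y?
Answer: 5/17 ≈ 0.29412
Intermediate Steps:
l(y) = 2*y
(-1936 + 781)/(-4019 + l(46)) = (-1936 + 781)/(-4019 + 2*46) = -1155/(-4019 + 92) = -1155/(-3927) = -1155*(-1/3927) = 5/17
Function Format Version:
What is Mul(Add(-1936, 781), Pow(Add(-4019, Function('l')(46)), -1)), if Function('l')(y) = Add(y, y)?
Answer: Rational(5, 17) ≈ 0.29412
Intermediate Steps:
Function('l')(y) = Mul(2, y)
Mul(Add(-1936, 781), Pow(Add(-4019, Function('l')(46)), -1)) = Mul(Add(-1936, 781), Pow(Add(-4019, Mul(2, 46)), -1)) = Mul(-1155, Pow(Add(-4019, 92), -1)) = Mul(-1155, Pow(-3927, -1)) = Mul(-1155, Rational(-1, 3927)) = Rational(5, 17)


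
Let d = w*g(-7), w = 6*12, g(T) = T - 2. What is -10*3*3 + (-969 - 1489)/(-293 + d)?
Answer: -82232/941 ≈ -87.388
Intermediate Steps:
g(T) = -2 + T
w = 72
d = -648 (d = 72*(-2 - 7) = 72*(-9) = -648)
-10*3*3 + (-969 - 1489)/(-293 + d) = -10*3*3 + (-969 - 1489)/(-293 - 648) = -30*3 - 2458/(-941) = -90 - 2458*(-1/941) = -90 + 2458/941 = -82232/941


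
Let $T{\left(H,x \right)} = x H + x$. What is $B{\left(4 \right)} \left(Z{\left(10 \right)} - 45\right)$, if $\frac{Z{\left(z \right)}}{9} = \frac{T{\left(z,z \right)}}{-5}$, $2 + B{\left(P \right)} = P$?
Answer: $-486$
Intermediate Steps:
$T{\left(H,x \right)} = x + H x$ ($T{\left(H,x \right)} = H x + x = x + H x$)
$B{\left(P \right)} = -2 + P$
$Z{\left(z \right)} = - \frac{9 z \left(1 + z\right)}{5}$ ($Z{\left(z \right)} = 9 \frac{z \left(1 + z\right)}{-5} = 9 z \left(1 + z\right) \left(- \frac{1}{5}\right) = 9 \left(- \frac{z \left(1 + z\right)}{5}\right) = - \frac{9 z \left(1 + z\right)}{5}$)
$B{\left(4 \right)} \left(Z{\left(10 \right)} - 45\right) = \left(-2 + 4\right) \left(\left(- \frac{9}{5}\right) 10 \left(1 + 10\right) - 45\right) = 2 \left(\left(- \frac{9}{5}\right) 10 \cdot 11 - 45\right) = 2 \left(-198 - 45\right) = 2 \left(-243\right) = -486$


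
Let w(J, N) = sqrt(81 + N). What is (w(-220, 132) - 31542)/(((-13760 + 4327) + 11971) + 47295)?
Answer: -1502/2373 + sqrt(213)/49833 ≈ -0.63266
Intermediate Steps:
(w(-220, 132) - 31542)/(((-13760 + 4327) + 11971) + 47295) = (sqrt(81 + 132) - 31542)/(((-13760 + 4327) + 11971) + 47295) = (sqrt(213) - 31542)/((-9433 + 11971) + 47295) = (-31542 + sqrt(213))/(2538 + 47295) = (-31542 + sqrt(213))/49833 = (-31542 + sqrt(213))*(1/49833) = -1502/2373 + sqrt(213)/49833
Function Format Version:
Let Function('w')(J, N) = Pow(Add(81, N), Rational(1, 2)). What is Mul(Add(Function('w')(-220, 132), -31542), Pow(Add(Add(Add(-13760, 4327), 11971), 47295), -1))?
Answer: Add(Rational(-1502, 2373), Mul(Rational(1, 49833), Pow(213, Rational(1, 2)))) ≈ -0.63266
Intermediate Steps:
Mul(Add(Function('w')(-220, 132), -31542), Pow(Add(Add(Add(-13760, 4327), 11971), 47295), -1)) = Mul(Add(Pow(Add(81, 132), Rational(1, 2)), -31542), Pow(Add(Add(Add(-13760, 4327), 11971), 47295), -1)) = Mul(Add(Pow(213, Rational(1, 2)), -31542), Pow(Add(Add(-9433, 11971), 47295), -1)) = Mul(Add(-31542, Pow(213, Rational(1, 2))), Pow(Add(2538, 47295), -1)) = Mul(Add(-31542, Pow(213, Rational(1, 2))), Pow(49833, -1)) = Mul(Add(-31542, Pow(213, Rational(1, 2))), Rational(1, 49833)) = Add(Rational(-1502, 2373), Mul(Rational(1, 49833), Pow(213, Rational(1, 2))))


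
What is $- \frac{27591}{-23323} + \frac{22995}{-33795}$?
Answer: $\frac{8802788}{17515573} \approx 0.50257$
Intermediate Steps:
$- \frac{27591}{-23323} + \frac{22995}{-33795} = \left(-27591\right) \left(- \frac{1}{23323}\right) + 22995 \left(- \frac{1}{33795}\right) = \frac{27591}{23323} - \frac{511}{751} = \frac{8802788}{17515573}$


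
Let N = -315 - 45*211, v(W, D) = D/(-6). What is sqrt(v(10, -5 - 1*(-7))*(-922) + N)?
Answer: 2*I*sqrt(21381)/3 ≈ 97.482*I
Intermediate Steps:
v(W, D) = -D/6 (v(W, D) = D*(-1/6) = -D/6)
N = -9810 (N = -315 - 9495 = -9810)
sqrt(v(10, -5 - 1*(-7))*(-922) + N) = sqrt(-(-5 - 1*(-7))/6*(-922) - 9810) = sqrt(-(-5 + 7)/6*(-922) - 9810) = sqrt(-1/6*2*(-922) - 9810) = sqrt(-1/3*(-922) - 9810) = sqrt(922/3 - 9810) = sqrt(-28508/3) = 2*I*sqrt(21381)/3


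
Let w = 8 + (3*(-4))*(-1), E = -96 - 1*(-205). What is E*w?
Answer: 2180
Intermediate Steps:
E = 109 (E = -96 + 205 = 109)
w = 20 (w = 8 - 12*(-1) = 8 + 12 = 20)
E*w = 109*20 = 2180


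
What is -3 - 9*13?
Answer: -120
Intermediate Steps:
-3 - 9*13 = -3 - 117 = -120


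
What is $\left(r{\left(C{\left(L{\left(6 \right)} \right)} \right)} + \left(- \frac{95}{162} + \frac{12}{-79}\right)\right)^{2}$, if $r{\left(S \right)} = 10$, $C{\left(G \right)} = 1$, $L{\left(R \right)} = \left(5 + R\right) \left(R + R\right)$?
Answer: $\frac{14049597961}{163788804} \approx 85.779$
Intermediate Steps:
$L{\left(R \right)} = 2 R \left(5 + R\right)$ ($L{\left(R \right)} = \left(5 + R\right) 2 R = 2 R \left(5 + R\right)$)
$\left(r{\left(C{\left(L{\left(6 \right)} \right)} \right)} + \left(- \frac{95}{162} + \frac{12}{-79}\right)\right)^{2} = \left(10 + \left(- \frac{95}{162} + \frac{12}{-79}\right)\right)^{2} = \left(10 + \left(\left(-95\right) \frac{1}{162} + 12 \left(- \frac{1}{79}\right)\right)\right)^{2} = \left(10 - \frac{9449}{12798}\right)^{2} = \left(\frac{118531}{12798}\right)^{2} = \frac{14049597961}{163788804}$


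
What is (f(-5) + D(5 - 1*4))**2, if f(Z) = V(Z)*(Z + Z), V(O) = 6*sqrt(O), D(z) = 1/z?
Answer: (1 - 60*I*sqrt(5))**2 ≈ -17999.0 - 268.3*I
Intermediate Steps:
f(Z) = 12*Z**(3/2) (f(Z) = (6*sqrt(Z))*(Z + Z) = (6*sqrt(Z))*(2*Z) = 12*Z**(3/2))
(f(-5) + D(5 - 1*4))**2 = (12*(-5)**(3/2) + 1/(5 - 1*4))**2 = (12*(-5*I*sqrt(5)) + 1/(5 - 4))**2 = (-60*I*sqrt(5) + 1/1)**2 = (-60*I*sqrt(5) + 1)**2 = (1 - 60*I*sqrt(5))**2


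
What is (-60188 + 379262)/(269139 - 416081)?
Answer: -159537/73471 ≈ -2.1714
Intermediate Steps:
(-60188 + 379262)/(269139 - 416081) = 319074/(-146942) = 319074*(-1/146942) = -159537/73471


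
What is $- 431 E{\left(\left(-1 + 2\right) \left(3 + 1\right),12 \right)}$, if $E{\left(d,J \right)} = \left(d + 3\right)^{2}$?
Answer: $-21119$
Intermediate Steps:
$E{\left(d,J \right)} = \left(3 + d\right)^{2}$
$- 431 E{\left(\left(-1 + 2\right) \left(3 + 1\right),12 \right)} = - 431 \left(3 + \left(-1 + 2\right) \left(3 + 1\right)\right)^{2} = - 431 \left(3 + 1 \cdot 4\right)^{2} = - 431 \left(3 + 4\right)^{2} = - 431 \cdot 7^{2} = \left(-431\right) 49 = -21119$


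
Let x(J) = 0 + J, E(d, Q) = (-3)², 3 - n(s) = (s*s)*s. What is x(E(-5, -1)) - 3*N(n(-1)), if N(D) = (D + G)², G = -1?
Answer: -18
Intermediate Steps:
n(s) = 3 - s³ (n(s) = 3 - s*s*s = 3 - s²*s = 3 - s³)
E(d, Q) = 9
N(D) = (-1 + D)² (N(D) = (D - 1)² = (-1 + D)²)
x(J) = J
x(E(-5, -1)) - 3*N(n(-1)) = 9 - 3*(-1 + (3 - 1*(-1)³))² = 9 - 3*(-1 + (3 - 1*(-1)))² = 9 - 3*(-1 + (3 + 1))² = 9 - 3*(-1 + 4)² = 9 - 3*3² = 9 - 3*9 = 9 - 27 = -18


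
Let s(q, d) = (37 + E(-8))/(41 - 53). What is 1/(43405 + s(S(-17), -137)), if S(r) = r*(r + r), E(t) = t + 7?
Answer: 1/43402 ≈ 2.3040e-5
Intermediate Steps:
E(t) = 7 + t
S(r) = 2*r² (S(r) = r*(2*r) = 2*r²)
s(q, d) = -3 (s(q, d) = (37 + (7 - 8))/(41 - 53) = (37 - 1)/(-12) = 36*(-1/12) = -3)
1/(43405 + s(S(-17), -137)) = 1/(43405 - 3) = 1/43402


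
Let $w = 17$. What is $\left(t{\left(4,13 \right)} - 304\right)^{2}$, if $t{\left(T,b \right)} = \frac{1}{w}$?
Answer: $\frac{26697889}{289} \approx 92380.0$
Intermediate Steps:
$t{\left(T,b \right)} = \frac{1}{17}$
$\left(t{\left(4,13 \right)} - 304\right)^{2} = \left(\frac{1}{17} - 304\right)^{2} = \left(- \frac{5167}{17}\right)^{2} = \frac{26697889}{289}$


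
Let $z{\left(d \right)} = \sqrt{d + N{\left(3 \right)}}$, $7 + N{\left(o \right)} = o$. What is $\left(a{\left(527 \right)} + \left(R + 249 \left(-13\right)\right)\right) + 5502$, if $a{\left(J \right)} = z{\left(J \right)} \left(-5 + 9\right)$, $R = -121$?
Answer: $2144 + 4 \sqrt{523} \approx 2235.5$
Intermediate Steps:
$N{\left(o \right)} = -7 + o$
$z{\left(d \right)} = \sqrt{-4 + d}$ ($z{\left(d \right)} = \sqrt{d + \left(-7 + 3\right)} = \sqrt{d - 4} = \sqrt{-4 + d}$)
$a{\left(J \right)} = 4 \sqrt{-4 + J}$ ($a{\left(J \right)} = \sqrt{-4 + J} \left(-5 + 9\right) = \sqrt{-4 + J} 4 = 4 \sqrt{-4 + J}$)
$\left(a{\left(527 \right)} + \left(R + 249 \left(-13\right)\right)\right) + 5502 = \left(4 \sqrt{-4 + 527} + \left(-121 + 249 \left(-13\right)\right)\right) + 5502 = \left(4 \sqrt{523} - 3358\right) + 5502 = \left(-3358 + 4 \sqrt{523}\right) + 5502 = 2144 + 4 \sqrt{523}$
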